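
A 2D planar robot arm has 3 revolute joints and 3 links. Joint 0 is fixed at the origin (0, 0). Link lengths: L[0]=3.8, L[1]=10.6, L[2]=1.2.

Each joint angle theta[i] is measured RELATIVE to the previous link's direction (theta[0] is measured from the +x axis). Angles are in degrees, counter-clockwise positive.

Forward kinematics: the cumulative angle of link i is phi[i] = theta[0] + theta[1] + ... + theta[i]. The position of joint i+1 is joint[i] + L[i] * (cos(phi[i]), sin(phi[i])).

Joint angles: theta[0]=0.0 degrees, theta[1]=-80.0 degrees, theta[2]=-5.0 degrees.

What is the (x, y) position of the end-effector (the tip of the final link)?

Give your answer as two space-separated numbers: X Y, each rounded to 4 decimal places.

Answer: 5.7453 -11.6344

Derivation:
joint[0] = (0.0000, 0.0000)  (base)
link 0: phi[0] = 0 = 0 deg
  cos(0 deg) = 1.0000, sin(0 deg) = 0.0000
  joint[1] = (0.0000, 0.0000) + 3.8 * (1.0000, 0.0000) = (0.0000 + 3.8000, 0.0000 + 0.0000) = (3.8000, 0.0000)
link 1: phi[1] = 0 + -80 = -80 deg
  cos(-80 deg) = 0.1736, sin(-80 deg) = -0.9848
  joint[2] = (3.8000, 0.0000) + 10.6 * (0.1736, -0.9848) = (3.8000 + 1.8407, 0.0000 + -10.4390) = (5.6407, -10.4390)
link 2: phi[2] = 0 + -80 + -5 = -85 deg
  cos(-85 deg) = 0.0872, sin(-85 deg) = -0.9962
  joint[3] = (5.6407, -10.4390) + 1.2 * (0.0872, -0.9962) = (5.6407 + 0.1046, -10.4390 + -1.1954) = (5.7453, -11.6344)
End effector: (5.7453, -11.6344)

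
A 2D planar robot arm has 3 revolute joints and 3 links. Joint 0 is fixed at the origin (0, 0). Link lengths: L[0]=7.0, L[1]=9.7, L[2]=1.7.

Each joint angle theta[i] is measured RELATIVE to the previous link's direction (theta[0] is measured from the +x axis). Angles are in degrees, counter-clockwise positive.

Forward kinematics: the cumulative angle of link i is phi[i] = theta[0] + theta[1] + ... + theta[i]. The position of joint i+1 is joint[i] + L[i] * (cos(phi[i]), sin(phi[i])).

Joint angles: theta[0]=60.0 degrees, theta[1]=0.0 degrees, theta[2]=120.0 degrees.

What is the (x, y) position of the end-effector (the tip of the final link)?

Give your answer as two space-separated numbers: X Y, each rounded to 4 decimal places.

Answer: 6.6500 14.4626

Derivation:
joint[0] = (0.0000, 0.0000)  (base)
link 0: phi[0] = 60 = 60 deg
  cos(60 deg) = 0.5000, sin(60 deg) = 0.8660
  joint[1] = (0.0000, 0.0000) + 7 * (0.5000, 0.8660) = (0.0000 + 3.5000, 0.0000 + 6.0622) = (3.5000, 6.0622)
link 1: phi[1] = 60 + 0 = 60 deg
  cos(60 deg) = 0.5000, sin(60 deg) = 0.8660
  joint[2] = (3.5000, 6.0622) + 9.7 * (0.5000, 0.8660) = (3.5000 + 4.8500, 6.0622 + 8.4004) = (8.3500, 14.4626)
link 2: phi[2] = 60 + 0 + 120 = 180 deg
  cos(180 deg) = -1.0000, sin(180 deg) = 0.0000
  joint[3] = (8.3500, 14.4626) + 1.7 * (-1.0000, 0.0000) = (8.3500 + -1.7000, 14.4626 + 0.0000) = (6.6500, 14.4626)
End effector: (6.6500, 14.4626)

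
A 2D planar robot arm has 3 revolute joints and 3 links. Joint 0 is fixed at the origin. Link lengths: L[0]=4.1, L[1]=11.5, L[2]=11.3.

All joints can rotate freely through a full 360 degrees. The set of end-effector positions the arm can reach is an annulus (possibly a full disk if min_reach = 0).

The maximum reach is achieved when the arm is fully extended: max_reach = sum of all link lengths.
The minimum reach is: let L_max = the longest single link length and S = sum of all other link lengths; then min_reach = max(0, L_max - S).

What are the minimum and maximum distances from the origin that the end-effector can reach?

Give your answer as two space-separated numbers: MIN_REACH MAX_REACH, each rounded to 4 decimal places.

Link lengths: [4.1, 11.5, 11.3]
max_reach = 4.1 + 11.5 + 11.3 = 26.9
L_max = max([4.1, 11.5, 11.3]) = 11.5
S (sum of others) = 26.9 - 11.5 = 15.4
min_reach = max(0, 11.5 - 15.4) = max(0, -3.9) = 0

Answer: 0.0000 26.9000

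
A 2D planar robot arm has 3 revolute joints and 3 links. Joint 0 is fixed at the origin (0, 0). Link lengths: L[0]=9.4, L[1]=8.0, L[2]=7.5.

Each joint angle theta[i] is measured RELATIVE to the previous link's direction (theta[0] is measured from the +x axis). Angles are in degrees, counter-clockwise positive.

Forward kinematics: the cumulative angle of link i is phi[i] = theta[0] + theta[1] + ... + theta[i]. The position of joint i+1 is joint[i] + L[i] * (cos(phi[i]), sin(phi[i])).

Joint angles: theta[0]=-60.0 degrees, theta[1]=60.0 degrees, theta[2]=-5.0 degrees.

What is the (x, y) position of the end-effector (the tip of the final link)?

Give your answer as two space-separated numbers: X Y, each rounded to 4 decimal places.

joint[0] = (0.0000, 0.0000)  (base)
link 0: phi[0] = -60 = -60 deg
  cos(-60 deg) = 0.5000, sin(-60 deg) = -0.8660
  joint[1] = (0.0000, 0.0000) + 9.4 * (0.5000, -0.8660) = (0.0000 + 4.7000, 0.0000 + -8.1406) = (4.7000, -8.1406)
link 1: phi[1] = -60 + 60 = 0 deg
  cos(0 deg) = 1.0000, sin(0 deg) = 0.0000
  joint[2] = (4.7000, -8.1406) + 8 * (1.0000, 0.0000) = (4.7000 + 8.0000, -8.1406 + 0.0000) = (12.7000, -8.1406)
link 2: phi[2] = -60 + 60 + -5 = -5 deg
  cos(-5 deg) = 0.9962, sin(-5 deg) = -0.0872
  joint[3] = (12.7000, -8.1406) + 7.5 * (0.9962, -0.0872) = (12.7000 + 7.4715, -8.1406 + -0.6537) = (20.1715, -8.7943)
End effector: (20.1715, -8.7943)

Answer: 20.1715 -8.7943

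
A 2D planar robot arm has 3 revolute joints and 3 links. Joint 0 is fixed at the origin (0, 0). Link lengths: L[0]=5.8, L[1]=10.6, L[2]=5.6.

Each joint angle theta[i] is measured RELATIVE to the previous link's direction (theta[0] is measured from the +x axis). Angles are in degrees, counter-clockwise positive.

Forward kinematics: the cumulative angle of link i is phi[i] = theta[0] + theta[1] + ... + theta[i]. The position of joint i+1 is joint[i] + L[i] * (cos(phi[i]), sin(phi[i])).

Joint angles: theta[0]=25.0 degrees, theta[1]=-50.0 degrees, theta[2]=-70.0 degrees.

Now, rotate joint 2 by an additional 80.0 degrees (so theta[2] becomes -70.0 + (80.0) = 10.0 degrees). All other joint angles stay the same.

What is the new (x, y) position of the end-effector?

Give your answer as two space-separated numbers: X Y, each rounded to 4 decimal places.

Answer: 20.2726 -3.4780

Derivation:
joint[0] = (0.0000, 0.0000)  (base)
link 0: phi[0] = 25 = 25 deg
  cos(25 deg) = 0.9063, sin(25 deg) = 0.4226
  joint[1] = (0.0000, 0.0000) + 5.8 * (0.9063, 0.4226) = (0.0000 + 5.2566, 0.0000 + 2.4512) = (5.2566, 2.4512)
link 1: phi[1] = 25 + -50 = -25 deg
  cos(-25 deg) = 0.9063, sin(-25 deg) = -0.4226
  joint[2] = (5.2566, 2.4512) + 10.6 * (0.9063, -0.4226) = (5.2566 + 9.6069, 2.4512 + -4.4798) = (14.8634, -2.0286)
link 2: phi[2] = 25 + -50 + 10 = -15 deg
  cos(-15 deg) = 0.9659, sin(-15 deg) = -0.2588
  joint[3] = (14.8634, -2.0286) + 5.6 * (0.9659, -0.2588) = (14.8634 + 5.4092, -2.0286 + -1.4494) = (20.2726, -3.4780)
End effector: (20.2726, -3.4780)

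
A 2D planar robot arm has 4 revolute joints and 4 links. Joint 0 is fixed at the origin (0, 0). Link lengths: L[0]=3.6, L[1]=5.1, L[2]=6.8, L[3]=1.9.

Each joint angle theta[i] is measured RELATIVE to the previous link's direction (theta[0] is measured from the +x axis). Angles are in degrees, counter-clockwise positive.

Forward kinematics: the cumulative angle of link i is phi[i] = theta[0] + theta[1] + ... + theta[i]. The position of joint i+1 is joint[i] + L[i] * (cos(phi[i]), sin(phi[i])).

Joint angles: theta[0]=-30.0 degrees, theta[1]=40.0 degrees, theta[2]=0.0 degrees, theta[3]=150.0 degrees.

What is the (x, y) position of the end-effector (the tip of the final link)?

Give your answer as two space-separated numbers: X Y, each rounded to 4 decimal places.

Answer: 13.0515 0.9163

Derivation:
joint[0] = (0.0000, 0.0000)  (base)
link 0: phi[0] = -30 = -30 deg
  cos(-30 deg) = 0.8660, sin(-30 deg) = -0.5000
  joint[1] = (0.0000, 0.0000) + 3.6 * (0.8660, -0.5000) = (0.0000 + 3.1177, 0.0000 + -1.8000) = (3.1177, -1.8000)
link 1: phi[1] = -30 + 40 = 10 deg
  cos(10 deg) = 0.9848, sin(10 deg) = 0.1736
  joint[2] = (3.1177, -1.8000) + 5.1 * (0.9848, 0.1736) = (3.1177 + 5.0225, -1.8000 + 0.8856) = (8.1402, -0.9144)
link 2: phi[2] = -30 + 40 + 0 = 10 deg
  cos(10 deg) = 0.9848, sin(10 deg) = 0.1736
  joint[3] = (8.1402, -0.9144) + 6.8 * (0.9848, 0.1736) = (8.1402 + 6.6967, -0.9144 + 1.1808) = (14.8369, 0.2664)
link 3: phi[3] = -30 + 40 + 0 + 150 = 160 deg
  cos(160 deg) = -0.9397, sin(160 deg) = 0.3420
  joint[4] = (14.8369, 0.2664) + 1.9 * (-0.9397, 0.3420) = (14.8369 + -1.7854, 0.2664 + 0.6498) = (13.0515, 0.9163)
End effector: (13.0515, 0.9163)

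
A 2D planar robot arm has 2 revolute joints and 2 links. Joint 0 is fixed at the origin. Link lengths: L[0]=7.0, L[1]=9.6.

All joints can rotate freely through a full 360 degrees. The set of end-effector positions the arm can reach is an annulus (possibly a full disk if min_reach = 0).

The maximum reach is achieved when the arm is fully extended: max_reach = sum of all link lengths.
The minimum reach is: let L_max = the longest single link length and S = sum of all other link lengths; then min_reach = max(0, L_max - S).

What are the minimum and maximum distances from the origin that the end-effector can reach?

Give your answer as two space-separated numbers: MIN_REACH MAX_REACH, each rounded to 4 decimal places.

Link lengths: [7.0, 9.6]
max_reach = 7 + 9.6 = 16.6
L_max = max([7.0, 9.6]) = 9.6
S (sum of others) = 16.6 - 9.6 = 7
min_reach = max(0, 9.6 - 7) = max(0, 2.6) = 2.6

Answer: 2.6000 16.6000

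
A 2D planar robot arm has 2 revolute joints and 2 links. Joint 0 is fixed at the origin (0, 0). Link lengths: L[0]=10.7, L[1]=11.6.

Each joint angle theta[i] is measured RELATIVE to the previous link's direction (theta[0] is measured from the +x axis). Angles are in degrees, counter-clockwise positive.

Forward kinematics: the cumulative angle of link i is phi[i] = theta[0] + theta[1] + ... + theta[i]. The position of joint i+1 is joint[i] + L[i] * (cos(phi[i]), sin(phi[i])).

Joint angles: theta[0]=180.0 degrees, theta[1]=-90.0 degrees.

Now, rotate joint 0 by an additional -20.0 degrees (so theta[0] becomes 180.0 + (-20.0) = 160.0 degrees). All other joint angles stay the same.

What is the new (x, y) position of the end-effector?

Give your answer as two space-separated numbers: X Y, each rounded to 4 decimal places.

Answer: -6.0873 14.5600

Derivation:
joint[0] = (0.0000, 0.0000)  (base)
link 0: phi[0] = 160 = 160 deg
  cos(160 deg) = -0.9397, sin(160 deg) = 0.3420
  joint[1] = (0.0000, 0.0000) + 10.7 * (-0.9397, 0.3420) = (0.0000 + -10.0547, 0.0000 + 3.6596) = (-10.0547, 3.6596)
link 1: phi[1] = 160 + -90 = 70 deg
  cos(70 deg) = 0.3420, sin(70 deg) = 0.9397
  joint[2] = (-10.0547, 3.6596) + 11.6 * (0.3420, 0.9397) = (-10.0547 + 3.9674, 3.6596 + 10.9004) = (-6.0873, 14.5600)
End effector: (-6.0873, 14.5600)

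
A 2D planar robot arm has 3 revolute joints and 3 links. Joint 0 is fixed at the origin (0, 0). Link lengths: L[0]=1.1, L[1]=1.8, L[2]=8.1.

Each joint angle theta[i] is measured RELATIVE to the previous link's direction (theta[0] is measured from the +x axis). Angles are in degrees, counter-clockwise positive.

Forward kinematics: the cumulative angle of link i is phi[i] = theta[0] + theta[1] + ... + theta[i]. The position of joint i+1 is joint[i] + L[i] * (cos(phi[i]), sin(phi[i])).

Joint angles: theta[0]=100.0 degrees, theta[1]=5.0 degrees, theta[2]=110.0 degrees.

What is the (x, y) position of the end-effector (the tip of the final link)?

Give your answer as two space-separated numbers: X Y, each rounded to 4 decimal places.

joint[0] = (0.0000, 0.0000)  (base)
link 0: phi[0] = 100 = 100 deg
  cos(100 deg) = -0.1736, sin(100 deg) = 0.9848
  joint[1] = (0.0000, 0.0000) + 1.1 * (-0.1736, 0.9848) = (0.0000 + -0.1910, 0.0000 + 1.0833) = (-0.1910, 1.0833)
link 1: phi[1] = 100 + 5 = 105 deg
  cos(105 deg) = -0.2588, sin(105 deg) = 0.9659
  joint[2] = (-0.1910, 1.0833) + 1.8 * (-0.2588, 0.9659) = (-0.1910 + -0.4659, 1.0833 + 1.7387) = (-0.6569, 2.8220)
link 2: phi[2] = 100 + 5 + 110 = 215 deg
  cos(215 deg) = -0.8192, sin(215 deg) = -0.5736
  joint[3] = (-0.6569, 2.8220) + 8.1 * (-0.8192, -0.5736) = (-0.6569 + -6.6351, 2.8220 + -4.6460) = (-7.2920, -1.8240)
End effector: (-7.2920, -1.8240)

Answer: -7.2920 -1.8240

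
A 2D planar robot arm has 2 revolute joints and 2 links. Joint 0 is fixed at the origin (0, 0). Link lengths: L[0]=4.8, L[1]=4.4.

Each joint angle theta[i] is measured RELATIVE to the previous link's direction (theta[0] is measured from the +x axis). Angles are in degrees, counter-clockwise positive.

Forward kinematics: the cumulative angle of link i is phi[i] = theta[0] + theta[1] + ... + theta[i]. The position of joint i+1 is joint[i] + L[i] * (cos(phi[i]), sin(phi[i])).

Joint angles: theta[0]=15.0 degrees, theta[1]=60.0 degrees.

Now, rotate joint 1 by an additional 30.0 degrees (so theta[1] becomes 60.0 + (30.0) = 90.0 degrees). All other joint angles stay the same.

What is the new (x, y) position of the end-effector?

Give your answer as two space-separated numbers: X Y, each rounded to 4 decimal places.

joint[0] = (0.0000, 0.0000)  (base)
link 0: phi[0] = 15 = 15 deg
  cos(15 deg) = 0.9659, sin(15 deg) = 0.2588
  joint[1] = (0.0000, 0.0000) + 4.8 * (0.9659, 0.2588) = (0.0000 + 4.6364, 0.0000 + 1.2423) = (4.6364, 1.2423)
link 1: phi[1] = 15 + 90 = 105 deg
  cos(105 deg) = -0.2588, sin(105 deg) = 0.9659
  joint[2] = (4.6364, 1.2423) + 4.4 * (-0.2588, 0.9659) = (4.6364 + -1.1388, 1.2423 + 4.2501) = (3.4976, 5.4924)
End effector: (3.4976, 5.4924)

Answer: 3.4976 5.4924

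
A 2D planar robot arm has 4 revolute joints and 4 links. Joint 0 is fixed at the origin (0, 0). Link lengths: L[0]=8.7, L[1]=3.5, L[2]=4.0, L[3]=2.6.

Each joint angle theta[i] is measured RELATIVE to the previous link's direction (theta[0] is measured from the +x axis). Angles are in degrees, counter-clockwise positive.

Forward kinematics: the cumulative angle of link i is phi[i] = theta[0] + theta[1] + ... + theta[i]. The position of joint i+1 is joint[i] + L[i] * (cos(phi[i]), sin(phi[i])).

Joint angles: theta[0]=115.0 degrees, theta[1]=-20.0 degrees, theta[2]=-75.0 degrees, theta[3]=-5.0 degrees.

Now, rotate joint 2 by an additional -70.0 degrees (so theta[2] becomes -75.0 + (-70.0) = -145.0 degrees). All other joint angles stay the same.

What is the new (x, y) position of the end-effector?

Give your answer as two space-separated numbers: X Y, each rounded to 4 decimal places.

joint[0] = (0.0000, 0.0000)  (base)
link 0: phi[0] = 115 = 115 deg
  cos(115 deg) = -0.4226, sin(115 deg) = 0.9063
  joint[1] = (0.0000, 0.0000) + 8.7 * (-0.4226, 0.9063) = (0.0000 + -3.6768, 0.0000 + 7.8849) = (-3.6768, 7.8849)
link 1: phi[1] = 115 + -20 = 95 deg
  cos(95 deg) = -0.0872, sin(95 deg) = 0.9962
  joint[2] = (-3.6768, 7.8849) + 3.5 * (-0.0872, 0.9962) = (-3.6768 + -0.3050, 7.8849 + 3.4867) = (-3.9818, 11.3716)
link 2: phi[2] = 115 + -20 + -145 = -50 deg
  cos(-50 deg) = 0.6428, sin(-50 deg) = -0.7660
  joint[3] = (-3.9818, 11.3716) + 4 * (0.6428, -0.7660) = (-3.9818 + 2.5712, 11.3716 + -3.0642) = (-1.4107, 8.3074)
link 3: phi[3] = 115 + -20 + -145 + -5 = -55 deg
  cos(-55 deg) = 0.5736, sin(-55 deg) = -0.8192
  joint[4] = (-1.4107, 8.3074) + 2.6 * (0.5736, -0.8192) = (-1.4107 + 1.4913, 8.3074 + -2.1298) = (0.0806, 6.1776)
End effector: (0.0806, 6.1776)

Answer: 0.0806 6.1776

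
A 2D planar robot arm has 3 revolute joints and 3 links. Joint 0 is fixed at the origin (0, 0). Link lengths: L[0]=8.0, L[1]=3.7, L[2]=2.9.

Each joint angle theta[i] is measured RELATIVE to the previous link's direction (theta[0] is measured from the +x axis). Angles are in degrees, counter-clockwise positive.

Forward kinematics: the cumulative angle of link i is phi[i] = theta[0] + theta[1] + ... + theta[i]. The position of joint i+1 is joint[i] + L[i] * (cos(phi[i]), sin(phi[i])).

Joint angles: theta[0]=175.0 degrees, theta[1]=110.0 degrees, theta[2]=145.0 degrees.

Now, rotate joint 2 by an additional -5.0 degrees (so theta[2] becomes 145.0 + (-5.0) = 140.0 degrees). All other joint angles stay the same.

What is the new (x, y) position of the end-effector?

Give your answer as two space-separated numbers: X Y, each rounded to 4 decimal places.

Answer: -5.7863 -0.2484

Derivation:
joint[0] = (0.0000, 0.0000)  (base)
link 0: phi[0] = 175 = 175 deg
  cos(175 deg) = -0.9962, sin(175 deg) = 0.0872
  joint[1] = (0.0000, 0.0000) + 8 * (-0.9962, 0.0872) = (0.0000 + -7.9696, 0.0000 + 0.6972) = (-7.9696, 0.6972)
link 1: phi[1] = 175 + 110 = 285 deg
  cos(285 deg) = 0.2588, sin(285 deg) = -0.9659
  joint[2] = (-7.9696, 0.6972) + 3.7 * (0.2588, -0.9659) = (-7.9696 + 0.9576, 0.6972 + -3.5739) = (-7.0119, -2.8767)
link 2: phi[2] = 175 + 110 + 140 = 425 deg
  cos(425 deg) = 0.4226, sin(425 deg) = 0.9063
  joint[3] = (-7.0119, -2.8767) + 2.9 * (0.4226, 0.9063) = (-7.0119 + 1.2256, -2.8767 + 2.6283) = (-5.7863, -0.2484)
End effector: (-5.7863, -0.2484)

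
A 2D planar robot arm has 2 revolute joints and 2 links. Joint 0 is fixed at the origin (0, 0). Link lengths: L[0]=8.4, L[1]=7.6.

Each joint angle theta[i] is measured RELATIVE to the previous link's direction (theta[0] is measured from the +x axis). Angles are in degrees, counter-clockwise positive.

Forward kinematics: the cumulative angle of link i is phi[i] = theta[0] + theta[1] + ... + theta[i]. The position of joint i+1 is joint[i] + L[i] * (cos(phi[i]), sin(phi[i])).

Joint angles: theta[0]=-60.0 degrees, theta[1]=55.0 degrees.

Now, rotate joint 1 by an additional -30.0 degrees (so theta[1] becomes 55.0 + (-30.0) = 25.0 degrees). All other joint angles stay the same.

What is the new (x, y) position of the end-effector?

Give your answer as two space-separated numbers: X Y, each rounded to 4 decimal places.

joint[0] = (0.0000, 0.0000)  (base)
link 0: phi[0] = -60 = -60 deg
  cos(-60 deg) = 0.5000, sin(-60 deg) = -0.8660
  joint[1] = (0.0000, 0.0000) + 8.4 * (0.5000, -0.8660) = (0.0000 + 4.2000, 0.0000 + -7.2746) = (4.2000, -7.2746)
link 1: phi[1] = -60 + 25 = -35 deg
  cos(-35 deg) = 0.8192, sin(-35 deg) = -0.5736
  joint[2] = (4.2000, -7.2746) + 7.6 * (0.8192, -0.5736) = (4.2000 + 6.2256, -7.2746 + -4.3592) = (10.4256, -11.6338)
End effector: (10.4256, -11.6338)

Answer: 10.4256 -11.6338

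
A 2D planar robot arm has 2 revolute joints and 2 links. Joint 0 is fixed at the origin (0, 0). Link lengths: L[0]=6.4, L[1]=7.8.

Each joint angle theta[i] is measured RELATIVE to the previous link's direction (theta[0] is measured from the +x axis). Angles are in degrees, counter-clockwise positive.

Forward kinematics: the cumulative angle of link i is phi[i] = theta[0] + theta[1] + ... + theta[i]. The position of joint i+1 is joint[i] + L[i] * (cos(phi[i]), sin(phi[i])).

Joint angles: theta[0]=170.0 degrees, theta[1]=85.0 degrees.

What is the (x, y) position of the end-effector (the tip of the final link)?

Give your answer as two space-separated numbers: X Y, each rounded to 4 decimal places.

Answer: -8.3216 -6.4229

Derivation:
joint[0] = (0.0000, 0.0000)  (base)
link 0: phi[0] = 170 = 170 deg
  cos(170 deg) = -0.9848, sin(170 deg) = 0.1736
  joint[1] = (0.0000, 0.0000) + 6.4 * (-0.9848, 0.1736) = (0.0000 + -6.3028, 0.0000 + 1.1113) = (-6.3028, 1.1113)
link 1: phi[1] = 170 + 85 = 255 deg
  cos(255 deg) = -0.2588, sin(255 deg) = -0.9659
  joint[2] = (-6.3028, 1.1113) + 7.8 * (-0.2588, -0.9659) = (-6.3028 + -2.0188, 1.1113 + -7.5342) = (-8.3216, -6.4229)
End effector: (-8.3216, -6.4229)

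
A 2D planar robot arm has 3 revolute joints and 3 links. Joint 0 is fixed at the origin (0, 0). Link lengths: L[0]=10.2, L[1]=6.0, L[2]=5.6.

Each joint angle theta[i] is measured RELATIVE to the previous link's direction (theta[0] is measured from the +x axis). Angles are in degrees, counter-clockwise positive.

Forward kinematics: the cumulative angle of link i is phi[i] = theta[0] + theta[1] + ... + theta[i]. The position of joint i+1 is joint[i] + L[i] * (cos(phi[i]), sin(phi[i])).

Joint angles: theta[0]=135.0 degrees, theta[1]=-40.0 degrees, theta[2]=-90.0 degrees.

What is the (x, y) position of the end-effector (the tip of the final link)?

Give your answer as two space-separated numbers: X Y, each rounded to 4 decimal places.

joint[0] = (0.0000, 0.0000)  (base)
link 0: phi[0] = 135 = 135 deg
  cos(135 deg) = -0.7071, sin(135 deg) = 0.7071
  joint[1] = (0.0000, 0.0000) + 10.2 * (-0.7071, 0.7071) = (0.0000 + -7.2125, 0.0000 + 7.2125) = (-7.2125, 7.2125)
link 1: phi[1] = 135 + -40 = 95 deg
  cos(95 deg) = -0.0872, sin(95 deg) = 0.9962
  joint[2] = (-7.2125, 7.2125) + 6 * (-0.0872, 0.9962) = (-7.2125 + -0.5229, 7.2125 + 5.9772) = (-7.7354, 13.1897)
link 2: phi[2] = 135 + -40 + -90 = 5 deg
  cos(5 deg) = 0.9962, sin(5 deg) = 0.0872
  joint[3] = (-7.7354, 13.1897) + 5.6 * (0.9962, 0.0872) = (-7.7354 + 5.5787, 13.1897 + 0.4881) = (-2.1567, 13.6777)
End effector: (-2.1567, 13.6777)

Answer: -2.1567 13.6777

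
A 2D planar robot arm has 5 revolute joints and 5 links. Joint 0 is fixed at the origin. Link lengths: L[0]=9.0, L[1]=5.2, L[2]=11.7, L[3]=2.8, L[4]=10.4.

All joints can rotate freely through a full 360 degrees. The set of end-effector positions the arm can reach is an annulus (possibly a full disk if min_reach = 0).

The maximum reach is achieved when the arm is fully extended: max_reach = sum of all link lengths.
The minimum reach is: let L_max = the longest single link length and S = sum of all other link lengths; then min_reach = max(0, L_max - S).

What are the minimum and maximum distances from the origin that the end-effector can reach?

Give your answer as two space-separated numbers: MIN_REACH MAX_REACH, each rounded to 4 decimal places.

Answer: 0.0000 39.1000

Derivation:
Link lengths: [9.0, 5.2, 11.7, 2.8, 10.4]
max_reach = 9 + 5.2 + 11.7 + 2.8 + 10.4 = 39.1
L_max = max([9.0, 5.2, 11.7, 2.8, 10.4]) = 11.7
S (sum of others) = 39.1 - 11.7 = 27.4
min_reach = max(0, 11.7 - 27.4) = max(0, -15.7) = 0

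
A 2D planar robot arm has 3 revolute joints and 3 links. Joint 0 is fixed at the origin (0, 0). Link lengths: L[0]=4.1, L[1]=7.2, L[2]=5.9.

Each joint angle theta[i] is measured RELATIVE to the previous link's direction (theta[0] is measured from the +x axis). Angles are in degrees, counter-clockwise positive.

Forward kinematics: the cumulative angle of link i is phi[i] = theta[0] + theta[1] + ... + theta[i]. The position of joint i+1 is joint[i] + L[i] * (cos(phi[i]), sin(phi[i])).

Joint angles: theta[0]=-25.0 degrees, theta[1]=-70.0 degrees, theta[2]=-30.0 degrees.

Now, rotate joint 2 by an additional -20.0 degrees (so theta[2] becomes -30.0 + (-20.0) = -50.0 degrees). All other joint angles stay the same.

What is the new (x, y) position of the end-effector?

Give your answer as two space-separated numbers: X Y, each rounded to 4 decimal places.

Answer: -1.7447 -12.2894

Derivation:
joint[0] = (0.0000, 0.0000)  (base)
link 0: phi[0] = -25 = -25 deg
  cos(-25 deg) = 0.9063, sin(-25 deg) = -0.4226
  joint[1] = (0.0000, 0.0000) + 4.1 * (0.9063, -0.4226) = (0.0000 + 3.7159, 0.0000 + -1.7327) = (3.7159, -1.7327)
link 1: phi[1] = -25 + -70 = -95 deg
  cos(-95 deg) = -0.0872, sin(-95 deg) = -0.9962
  joint[2] = (3.7159, -1.7327) + 7.2 * (-0.0872, -0.9962) = (3.7159 + -0.6275, -1.7327 + -7.1726) = (3.0883, -8.9053)
link 2: phi[2] = -25 + -70 + -50 = -145 deg
  cos(-145 deg) = -0.8192, sin(-145 deg) = -0.5736
  joint[3] = (3.0883, -8.9053) + 5.9 * (-0.8192, -0.5736) = (3.0883 + -4.8330, -8.9053 + -3.3841) = (-1.7447, -12.2894)
End effector: (-1.7447, -12.2894)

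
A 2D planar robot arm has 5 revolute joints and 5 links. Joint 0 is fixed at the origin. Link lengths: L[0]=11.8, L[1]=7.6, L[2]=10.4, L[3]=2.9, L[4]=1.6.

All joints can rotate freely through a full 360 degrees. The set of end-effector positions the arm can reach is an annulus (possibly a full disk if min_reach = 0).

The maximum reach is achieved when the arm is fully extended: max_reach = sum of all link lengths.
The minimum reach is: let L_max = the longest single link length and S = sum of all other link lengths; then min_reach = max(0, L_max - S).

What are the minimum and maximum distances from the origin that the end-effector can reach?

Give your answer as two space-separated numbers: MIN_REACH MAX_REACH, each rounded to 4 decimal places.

Answer: 0.0000 34.3000

Derivation:
Link lengths: [11.8, 7.6, 10.4, 2.9, 1.6]
max_reach = 11.8 + 7.6 + 10.4 + 2.9 + 1.6 = 34.3
L_max = max([11.8, 7.6, 10.4, 2.9, 1.6]) = 11.8
S (sum of others) = 34.3 - 11.8 = 22.5
min_reach = max(0, 11.8 - 22.5) = max(0, -10.7) = 0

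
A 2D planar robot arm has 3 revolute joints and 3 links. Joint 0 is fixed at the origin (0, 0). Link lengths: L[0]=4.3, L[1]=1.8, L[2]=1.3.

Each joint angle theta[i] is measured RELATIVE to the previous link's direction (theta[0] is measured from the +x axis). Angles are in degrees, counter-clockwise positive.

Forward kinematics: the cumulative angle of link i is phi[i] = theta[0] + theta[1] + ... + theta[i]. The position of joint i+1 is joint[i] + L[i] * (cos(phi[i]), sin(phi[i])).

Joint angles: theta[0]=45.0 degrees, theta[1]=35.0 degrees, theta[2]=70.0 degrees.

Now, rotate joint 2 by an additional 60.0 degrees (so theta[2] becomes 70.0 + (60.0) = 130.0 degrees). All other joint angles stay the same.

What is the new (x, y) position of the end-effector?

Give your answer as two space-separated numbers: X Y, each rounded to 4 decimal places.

joint[0] = (0.0000, 0.0000)  (base)
link 0: phi[0] = 45 = 45 deg
  cos(45 deg) = 0.7071, sin(45 deg) = 0.7071
  joint[1] = (0.0000, 0.0000) + 4.3 * (0.7071, 0.7071) = (0.0000 + 3.0406, 0.0000 + 3.0406) = (3.0406, 3.0406)
link 1: phi[1] = 45 + 35 = 80 deg
  cos(80 deg) = 0.1736, sin(80 deg) = 0.9848
  joint[2] = (3.0406, 3.0406) + 1.8 * (0.1736, 0.9848) = (3.0406 + 0.3126, 3.0406 + 1.7727) = (3.3531, 4.8132)
link 2: phi[2] = 45 + 35 + 130 = 210 deg
  cos(210 deg) = -0.8660, sin(210 deg) = -0.5000
  joint[3] = (3.3531, 4.8132) + 1.3 * (-0.8660, -0.5000) = (3.3531 + -1.1258, 4.8132 + -0.6500) = (2.2273, 4.1632)
End effector: (2.2273, 4.1632)

Answer: 2.2273 4.1632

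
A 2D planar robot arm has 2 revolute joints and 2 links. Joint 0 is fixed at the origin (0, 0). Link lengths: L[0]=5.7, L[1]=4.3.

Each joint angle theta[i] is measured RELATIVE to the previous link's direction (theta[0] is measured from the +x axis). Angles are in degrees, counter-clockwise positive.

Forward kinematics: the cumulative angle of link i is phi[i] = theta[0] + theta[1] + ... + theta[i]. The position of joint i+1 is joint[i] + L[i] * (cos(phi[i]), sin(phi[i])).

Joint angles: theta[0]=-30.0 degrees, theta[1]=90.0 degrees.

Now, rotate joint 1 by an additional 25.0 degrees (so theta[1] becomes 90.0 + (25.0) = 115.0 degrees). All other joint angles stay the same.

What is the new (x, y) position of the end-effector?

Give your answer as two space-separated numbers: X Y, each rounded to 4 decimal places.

Answer: 5.3111 1.4336

Derivation:
joint[0] = (0.0000, 0.0000)  (base)
link 0: phi[0] = -30 = -30 deg
  cos(-30 deg) = 0.8660, sin(-30 deg) = -0.5000
  joint[1] = (0.0000, 0.0000) + 5.7 * (0.8660, -0.5000) = (0.0000 + 4.9363, 0.0000 + -2.8500) = (4.9363, -2.8500)
link 1: phi[1] = -30 + 115 = 85 deg
  cos(85 deg) = 0.0872, sin(85 deg) = 0.9962
  joint[2] = (4.9363, -2.8500) + 4.3 * (0.0872, 0.9962) = (4.9363 + 0.3748, -2.8500 + 4.2836) = (5.3111, 1.4336)
End effector: (5.3111, 1.4336)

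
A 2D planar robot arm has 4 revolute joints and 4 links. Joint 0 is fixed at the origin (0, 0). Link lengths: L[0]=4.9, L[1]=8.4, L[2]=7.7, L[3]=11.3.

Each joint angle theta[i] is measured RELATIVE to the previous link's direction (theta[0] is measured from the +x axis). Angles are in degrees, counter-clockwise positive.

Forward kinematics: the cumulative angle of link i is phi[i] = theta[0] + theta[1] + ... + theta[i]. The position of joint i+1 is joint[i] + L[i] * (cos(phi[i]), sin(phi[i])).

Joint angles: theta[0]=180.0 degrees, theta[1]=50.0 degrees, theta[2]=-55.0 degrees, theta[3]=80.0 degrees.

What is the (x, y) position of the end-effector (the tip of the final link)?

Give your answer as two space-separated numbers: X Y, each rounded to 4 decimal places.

Answer: -20.8948 -16.6786

Derivation:
joint[0] = (0.0000, 0.0000)  (base)
link 0: phi[0] = 180 = 180 deg
  cos(180 deg) = -1.0000, sin(180 deg) = 0.0000
  joint[1] = (0.0000, 0.0000) + 4.9 * (-1.0000, 0.0000) = (0.0000 + -4.9000, 0.0000 + 0.0000) = (-4.9000, 0.0000)
link 1: phi[1] = 180 + 50 = 230 deg
  cos(230 deg) = -0.6428, sin(230 deg) = -0.7660
  joint[2] = (-4.9000, 0.0000) + 8.4 * (-0.6428, -0.7660) = (-4.9000 + -5.3994, 0.0000 + -6.4348) = (-10.2994, -6.4348)
link 2: phi[2] = 180 + 50 + -55 = 175 deg
  cos(175 deg) = -0.9962, sin(175 deg) = 0.0872
  joint[3] = (-10.2994, -6.4348) + 7.7 * (-0.9962, 0.0872) = (-10.2994 + -7.6707, -6.4348 + 0.6711) = (-17.9701, -5.7637)
link 3: phi[3] = 180 + 50 + -55 + 80 = 255 deg
  cos(255 deg) = -0.2588, sin(255 deg) = -0.9659
  joint[4] = (-17.9701, -5.7637) + 11.3 * (-0.2588, -0.9659) = (-17.9701 + -2.9247, -5.7637 + -10.9150) = (-20.8948, -16.6786)
End effector: (-20.8948, -16.6786)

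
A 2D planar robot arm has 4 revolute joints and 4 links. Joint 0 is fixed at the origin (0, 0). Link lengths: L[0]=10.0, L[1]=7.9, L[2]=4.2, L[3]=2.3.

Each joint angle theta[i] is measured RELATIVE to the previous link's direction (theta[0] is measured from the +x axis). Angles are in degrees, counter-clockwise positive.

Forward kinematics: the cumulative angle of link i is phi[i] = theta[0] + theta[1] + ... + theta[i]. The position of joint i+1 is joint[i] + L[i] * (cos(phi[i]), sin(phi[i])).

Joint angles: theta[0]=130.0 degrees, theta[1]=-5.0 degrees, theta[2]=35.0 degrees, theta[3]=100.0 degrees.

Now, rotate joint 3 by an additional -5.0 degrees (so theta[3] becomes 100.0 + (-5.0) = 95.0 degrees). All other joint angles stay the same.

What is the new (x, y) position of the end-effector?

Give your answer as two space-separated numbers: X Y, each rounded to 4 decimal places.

Answer: -15.5011 13.3466

Derivation:
joint[0] = (0.0000, 0.0000)  (base)
link 0: phi[0] = 130 = 130 deg
  cos(130 deg) = -0.6428, sin(130 deg) = 0.7660
  joint[1] = (0.0000, 0.0000) + 10 * (-0.6428, 0.7660) = (0.0000 + -6.4279, 0.0000 + 7.6604) = (-6.4279, 7.6604)
link 1: phi[1] = 130 + -5 = 125 deg
  cos(125 deg) = -0.5736, sin(125 deg) = 0.8192
  joint[2] = (-6.4279, 7.6604) + 7.9 * (-0.5736, 0.8192) = (-6.4279 + -4.5313, 7.6604 + 6.4713) = (-10.9591, 14.1317)
link 2: phi[2] = 130 + -5 + 35 = 160 deg
  cos(160 deg) = -0.9397, sin(160 deg) = 0.3420
  joint[3] = (-10.9591, 14.1317) + 4.2 * (-0.9397, 0.3420) = (-10.9591 + -3.9467, 14.1317 + 1.4365) = (-14.9058, 15.5682)
link 3: phi[3] = 130 + -5 + 35 + 95 = 255 deg
  cos(255 deg) = -0.2588, sin(255 deg) = -0.9659
  joint[4] = (-14.9058, 15.5682) + 2.3 * (-0.2588, -0.9659) = (-14.9058 + -0.5953, 15.5682 + -2.2216) = (-15.5011, 13.3466)
End effector: (-15.5011, 13.3466)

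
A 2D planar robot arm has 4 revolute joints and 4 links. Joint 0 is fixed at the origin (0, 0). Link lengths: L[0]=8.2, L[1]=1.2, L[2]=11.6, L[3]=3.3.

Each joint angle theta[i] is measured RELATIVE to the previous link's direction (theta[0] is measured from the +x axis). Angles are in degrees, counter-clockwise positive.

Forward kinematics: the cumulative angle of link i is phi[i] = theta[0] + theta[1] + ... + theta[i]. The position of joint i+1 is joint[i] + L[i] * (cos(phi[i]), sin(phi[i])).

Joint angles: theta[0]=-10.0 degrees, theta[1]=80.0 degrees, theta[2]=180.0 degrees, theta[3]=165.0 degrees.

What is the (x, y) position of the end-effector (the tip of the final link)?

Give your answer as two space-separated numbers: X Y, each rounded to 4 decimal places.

joint[0] = (0.0000, 0.0000)  (base)
link 0: phi[0] = -10 = -10 deg
  cos(-10 deg) = 0.9848, sin(-10 deg) = -0.1736
  joint[1] = (0.0000, 0.0000) + 8.2 * (0.9848, -0.1736) = (0.0000 + 8.0754, 0.0000 + -1.4239) = (8.0754, -1.4239)
link 1: phi[1] = -10 + 80 = 70 deg
  cos(70 deg) = 0.3420, sin(70 deg) = 0.9397
  joint[2] = (8.0754, -1.4239) + 1.2 * (0.3420, 0.9397) = (8.0754 + 0.4104, -1.4239 + 1.1276) = (8.4858, -0.2963)
link 2: phi[2] = -10 + 80 + 180 = 250 deg
  cos(250 deg) = -0.3420, sin(250 deg) = -0.9397
  joint[3] = (8.4858, -0.2963) + 11.6 * (-0.3420, -0.9397) = (8.4858 + -3.9674, -0.2963 + -10.9004) = (4.5184, -11.1967)
link 3: phi[3] = -10 + 80 + 180 + 165 = 415 deg
  cos(415 deg) = 0.5736, sin(415 deg) = 0.8192
  joint[4] = (4.5184, -11.1967) + 3.3 * (0.5736, 0.8192) = (4.5184 + 1.8928, -11.1967 + 2.7032) = (6.4112, -8.4935)
End effector: (6.4112, -8.4935)

Answer: 6.4112 -8.4935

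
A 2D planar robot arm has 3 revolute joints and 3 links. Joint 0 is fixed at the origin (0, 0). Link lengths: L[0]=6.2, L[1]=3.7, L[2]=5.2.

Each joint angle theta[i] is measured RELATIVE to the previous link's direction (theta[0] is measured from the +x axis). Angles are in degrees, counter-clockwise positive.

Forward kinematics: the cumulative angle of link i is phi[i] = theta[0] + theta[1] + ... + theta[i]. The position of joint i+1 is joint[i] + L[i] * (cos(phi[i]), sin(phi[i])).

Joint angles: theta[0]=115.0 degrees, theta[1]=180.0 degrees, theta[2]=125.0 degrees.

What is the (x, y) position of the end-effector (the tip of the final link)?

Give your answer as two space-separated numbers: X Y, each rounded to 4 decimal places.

joint[0] = (0.0000, 0.0000)  (base)
link 0: phi[0] = 115 = 115 deg
  cos(115 deg) = -0.4226, sin(115 deg) = 0.9063
  joint[1] = (0.0000, 0.0000) + 6.2 * (-0.4226, 0.9063) = (0.0000 + -2.6202, 0.0000 + 5.6191) = (-2.6202, 5.6191)
link 1: phi[1] = 115 + 180 = 295 deg
  cos(295 deg) = 0.4226, sin(295 deg) = -0.9063
  joint[2] = (-2.6202, 5.6191) + 3.7 * (0.4226, -0.9063) = (-2.6202 + 1.5637, 5.6191 + -3.3533) = (-1.0565, 2.2658)
link 2: phi[2] = 115 + 180 + 125 = 420 deg
  cos(420 deg) = 0.5000, sin(420 deg) = 0.8660
  joint[3] = (-1.0565, 2.2658) + 5.2 * (0.5000, 0.8660) = (-1.0565 + 2.6000, 2.2658 + 4.5033) = (1.5435, 6.7691)
End effector: (1.5435, 6.7691)

Answer: 1.5435 6.7691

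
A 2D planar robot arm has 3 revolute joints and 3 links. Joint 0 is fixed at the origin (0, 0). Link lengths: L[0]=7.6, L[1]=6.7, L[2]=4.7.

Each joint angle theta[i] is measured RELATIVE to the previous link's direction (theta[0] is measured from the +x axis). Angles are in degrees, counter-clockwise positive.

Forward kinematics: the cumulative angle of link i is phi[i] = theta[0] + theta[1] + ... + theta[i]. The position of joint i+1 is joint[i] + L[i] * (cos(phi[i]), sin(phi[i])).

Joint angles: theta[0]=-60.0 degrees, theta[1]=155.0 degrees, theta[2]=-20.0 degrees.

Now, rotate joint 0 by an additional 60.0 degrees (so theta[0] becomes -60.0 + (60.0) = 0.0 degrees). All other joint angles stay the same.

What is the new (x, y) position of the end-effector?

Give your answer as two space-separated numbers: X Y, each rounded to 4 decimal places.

joint[0] = (0.0000, 0.0000)  (base)
link 0: phi[0] = 0 = 0 deg
  cos(0 deg) = 1.0000, sin(0 deg) = 0.0000
  joint[1] = (0.0000, 0.0000) + 7.6 * (1.0000, 0.0000) = (0.0000 + 7.6000, 0.0000 + 0.0000) = (7.6000, 0.0000)
link 1: phi[1] = 0 + 155 = 155 deg
  cos(155 deg) = -0.9063, sin(155 deg) = 0.4226
  joint[2] = (7.6000, 0.0000) + 6.7 * (-0.9063, 0.4226) = (7.6000 + -6.0723, 0.0000 + 2.8315) = (1.5277, 2.8315)
link 2: phi[2] = 0 + 155 + -20 = 135 deg
  cos(135 deg) = -0.7071, sin(135 deg) = 0.7071
  joint[3] = (1.5277, 2.8315) + 4.7 * (-0.7071, 0.7071) = (1.5277 + -3.3234, 2.8315 + 3.3234) = (-1.7957, 6.1549)
End effector: (-1.7957, 6.1549)

Answer: -1.7957 6.1549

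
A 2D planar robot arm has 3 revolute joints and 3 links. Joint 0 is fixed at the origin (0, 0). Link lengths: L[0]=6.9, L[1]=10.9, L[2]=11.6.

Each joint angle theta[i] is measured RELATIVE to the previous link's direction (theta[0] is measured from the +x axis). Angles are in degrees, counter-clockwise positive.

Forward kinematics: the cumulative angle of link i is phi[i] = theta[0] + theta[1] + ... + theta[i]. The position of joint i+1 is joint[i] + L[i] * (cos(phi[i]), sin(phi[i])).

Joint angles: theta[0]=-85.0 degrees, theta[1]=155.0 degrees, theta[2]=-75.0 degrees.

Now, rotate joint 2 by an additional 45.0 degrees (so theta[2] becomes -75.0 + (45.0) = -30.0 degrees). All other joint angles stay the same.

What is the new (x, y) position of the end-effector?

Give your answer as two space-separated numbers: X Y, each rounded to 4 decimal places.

Answer: 13.2155 10.8252

Derivation:
joint[0] = (0.0000, 0.0000)  (base)
link 0: phi[0] = -85 = -85 deg
  cos(-85 deg) = 0.0872, sin(-85 deg) = -0.9962
  joint[1] = (0.0000, 0.0000) + 6.9 * (0.0872, -0.9962) = (0.0000 + 0.6014, 0.0000 + -6.8737) = (0.6014, -6.8737)
link 1: phi[1] = -85 + 155 = 70 deg
  cos(70 deg) = 0.3420, sin(70 deg) = 0.9397
  joint[2] = (0.6014, -6.8737) + 10.9 * (0.3420, 0.9397) = (0.6014 + 3.7280, -6.8737 + 10.2426) = (4.3294, 3.3689)
link 2: phi[2] = -85 + 155 + -30 = 40 deg
  cos(40 deg) = 0.7660, sin(40 deg) = 0.6428
  joint[3] = (4.3294, 3.3689) + 11.6 * (0.7660, 0.6428) = (4.3294 + 8.8861, 3.3689 + 7.4563) = (13.2155, 10.8252)
End effector: (13.2155, 10.8252)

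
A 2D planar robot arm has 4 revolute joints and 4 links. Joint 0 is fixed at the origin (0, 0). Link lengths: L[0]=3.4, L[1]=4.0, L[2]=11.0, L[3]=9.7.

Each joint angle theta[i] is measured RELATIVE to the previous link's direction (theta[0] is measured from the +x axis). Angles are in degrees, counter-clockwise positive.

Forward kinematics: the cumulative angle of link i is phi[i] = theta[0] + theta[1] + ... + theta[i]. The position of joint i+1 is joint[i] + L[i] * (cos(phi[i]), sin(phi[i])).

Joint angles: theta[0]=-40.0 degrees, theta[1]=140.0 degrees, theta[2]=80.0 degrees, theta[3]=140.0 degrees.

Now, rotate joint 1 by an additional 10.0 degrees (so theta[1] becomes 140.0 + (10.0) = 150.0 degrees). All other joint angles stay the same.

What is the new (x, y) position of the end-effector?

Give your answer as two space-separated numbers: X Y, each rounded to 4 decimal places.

joint[0] = (0.0000, 0.0000)  (base)
link 0: phi[0] = -40 = -40 deg
  cos(-40 deg) = 0.7660, sin(-40 deg) = -0.6428
  joint[1] = (0.0000, 0.0000) + 3.4 * (0.7660, -0.6428) = (0.0000 + 2.6046, 0.0000 + -2.1855) = (2.6046, -2.1855)
link 1: phi[1] = -40 + 150 = 110 deg
  cos(110 deg) = -0.3420, sin(110 deg) = 0.9397
  joint[2] = (2.6046, -2.1855) + 4 * (-0.3420, 0.9397) = (2.6046 + -1.3681, -2.1855 + 3.7588) = (1.2365, 1.5733)
link 2: phi[2] = -40 + 150 + 80 = 190 deg
  cos(190 deg) = -0.9848, sin(190 deg) = -0.1736
  joint[3] = (1.2365, 1.5733) + 11 * (-0.9848, -0.1736) = (1.2365 + -10.8329, 1.5733 + -1.9101) = (-9.5964, -0.3368)
link 3: phi[3] = -40 + 150 + 80 + 140 = 330 deg
  cos(330 deg) = 0.8660, sin(330 deg) = -0.5000
  joint[4] = (-9.5964, -0.3368) + 9.7 * (0.8660, -0.5000) = (-9.5964 + 8.4004, -0.3368 + -4.8500) = (-1.1960, -5.1868)
End effector: (-1.1960, -5.1868)

Answer: -1.1960 -5.1868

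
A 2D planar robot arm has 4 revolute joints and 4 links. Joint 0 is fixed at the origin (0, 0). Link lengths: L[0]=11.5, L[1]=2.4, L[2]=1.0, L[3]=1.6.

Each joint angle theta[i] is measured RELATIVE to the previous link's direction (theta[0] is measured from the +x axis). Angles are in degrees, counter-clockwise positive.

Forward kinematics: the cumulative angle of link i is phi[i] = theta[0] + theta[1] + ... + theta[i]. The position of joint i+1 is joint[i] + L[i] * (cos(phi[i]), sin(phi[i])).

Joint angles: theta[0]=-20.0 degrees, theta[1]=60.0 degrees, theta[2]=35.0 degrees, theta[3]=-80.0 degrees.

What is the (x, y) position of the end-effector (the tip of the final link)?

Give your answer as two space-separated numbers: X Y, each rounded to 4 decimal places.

Answer: 14.4977 -1.5641

Derivation:
joint[0] = (0.0000, 0.0000)  (base)
link 0: phi[0] = -20 = -20 deg
  cos(-20 deg) = 0.9397, sin(-20 deg) = -0.3420
  joint[1] = (0.0000, 0.0000) + 11.5 * (0.9397, -0.3420) = (0.0000 + 10.8065, 0.0000 + -3.9332) = (10.8065, -3.9332)
link 1: phi[1] = -20 + 60 = 40 deg
  cos(40 deg) = 0.7660, sin(40 deg) = 0.6428
  joint[2] = (10.8065, -3.9332) + 2.4 * (0.7660, 0.6428) = (10.8065 + 1.8385, -3.9332 + 1.5427) = (12.6450, -2.3905)
link 2: phi[2] = -20 + 60 + 35 = 75 deg
  cos(75 deg) = 0.2588, sin(75 deg) = 0.9659
  joint[3] = (12.6450, -2.3905) + 1 * (0.2588, 0.9659) = (12.6450 + 0.2588, -2.3905 + 0.9659) = (12.9038, -1.4246)
link 3: phi[3] = -20 + 60 + 35 + -80 = -5 deg
  cos(-5 deg) = 0.9962, sin(-5 deg) = -0.0872
  joint[4] = (12.9038, -1.4246) + 1.6 * (0.9962, -0.0872) = (12.9038 + 1.5939, -1.4246 + -0.1394) = (14.4977, -1.5641)
End effector: (14.4977, -1.5641)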